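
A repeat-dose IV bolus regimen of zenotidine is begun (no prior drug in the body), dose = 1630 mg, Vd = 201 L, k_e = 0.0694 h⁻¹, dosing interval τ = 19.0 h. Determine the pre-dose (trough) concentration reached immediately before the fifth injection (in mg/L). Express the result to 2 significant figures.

2.9 mg/L

C₀ per dose = Dose / Vd = 1630 / 201 = 8.109 mg/L
Fraction remaining after one interval: r = e^(−kτ) = e^(−0.06940 × 19.0) = 0.2675
Before dose 5, 4 doses have been given (aged 1τ, 2τ, 3τ, 4τ).
C_trough = C₀ × (r + r² + … + r^4) = C₀ × r(1−r^4)/(1−r)
        = 8.109 × 0.2675 × (1 − 0.005120) / (1 − 0.2675) = 2.946 mg/L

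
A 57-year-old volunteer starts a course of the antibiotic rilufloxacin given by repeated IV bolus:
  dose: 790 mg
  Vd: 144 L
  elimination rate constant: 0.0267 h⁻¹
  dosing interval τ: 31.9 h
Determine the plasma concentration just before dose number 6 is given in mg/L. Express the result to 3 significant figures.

4.03 mg/L

C₀ per dose = Dose / Vd = 790 / 144 = 5.486 mg/L
Fraction remaining after one interval: r = e^(−kτ) = e^(−0.02670 × 31.9) = 0.4267
Before dose 6, 5 doses have been given (aged 1τ, 2τ, 3τ, 4τ, 5τ).
C_trough = C₀ × (r + r² + … + r^5) = C₀ × r(1−r^5)/(1−r)
        = 5.486 × 0.4267 × (1 − 0.01415) / (1 − 0.4267) = 4.025 mg/L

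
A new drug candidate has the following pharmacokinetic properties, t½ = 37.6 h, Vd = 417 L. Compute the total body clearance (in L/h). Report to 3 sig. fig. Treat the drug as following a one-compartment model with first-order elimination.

7.69 L/h

k = ln2 / t½ = 0.693147 / 37.6 = 0.01843 h⁻¹
CL = k × Vd = 0.01843 × 417 = 7.685 L/h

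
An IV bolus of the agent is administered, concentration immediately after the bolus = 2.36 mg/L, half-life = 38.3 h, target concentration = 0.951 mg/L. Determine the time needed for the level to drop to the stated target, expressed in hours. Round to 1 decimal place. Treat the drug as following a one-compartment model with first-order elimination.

k = ln2 / t½ = 0.693147 / 38.3 = 0.01810 h⁻¹
t = ln(C₀ / C) / k = ln(2.360 / 0.951) / 0.01810
  = ln(2.482) / 0.01810 = 0.9091 / 0.01810 = 50.23 h

50.2 h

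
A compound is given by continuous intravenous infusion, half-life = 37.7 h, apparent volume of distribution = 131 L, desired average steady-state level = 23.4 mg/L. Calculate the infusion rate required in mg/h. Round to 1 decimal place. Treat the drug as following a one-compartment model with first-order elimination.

56.4 mg/h

k = ln2 / t½ = 0.693147 / 37.7 = 0.01839 h⁻¹
CL = k × Vd = 0.01839 × 131 = 2.409 L/h
At steady state, infusion rate R₀ = Css × CL = 23.4 × 2.409 = 56.37 mg/h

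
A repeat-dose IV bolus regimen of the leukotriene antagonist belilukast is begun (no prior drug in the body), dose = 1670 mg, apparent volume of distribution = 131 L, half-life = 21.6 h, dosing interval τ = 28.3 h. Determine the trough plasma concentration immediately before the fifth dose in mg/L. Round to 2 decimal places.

8.39 mg/L

C₀ per dose = Dose / Vd = 1670 / 131 = 12.75 mg/L
k = ln2 / t½ = 0.693147 / 21.6 = 0.03209 h⁻¹
Fraction remaining after one interval: r = e^(−kτ) = e^(−0.03209 × 28.3) = 0.4033
Before dose 5, 4 doses have been given (aged 1τ, 2τ, 3τ, 4τ).
C_trough = C₀ × (r + r² + … + r^4) = C₀ × r(1−r^4)/(1−r)
        = 12.75 × 0.4033 × (1 − 0.02646) / (1 − 0.4033) = 8.390 mg/L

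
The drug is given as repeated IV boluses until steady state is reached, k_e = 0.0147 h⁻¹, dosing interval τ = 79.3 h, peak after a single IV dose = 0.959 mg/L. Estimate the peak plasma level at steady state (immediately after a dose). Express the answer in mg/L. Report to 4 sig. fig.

e^(−kτ) = e^(−0.01470 × 79.3) = 0.3117
Accumulation ratio R = 1 / (1 − e^(−kτ)) = 1 / (1 − 0.3117) = 1.453
Steady-state peak = C₀ × R = 0.959 × 1.453 = 1.393 mg/L

1.393 mg/L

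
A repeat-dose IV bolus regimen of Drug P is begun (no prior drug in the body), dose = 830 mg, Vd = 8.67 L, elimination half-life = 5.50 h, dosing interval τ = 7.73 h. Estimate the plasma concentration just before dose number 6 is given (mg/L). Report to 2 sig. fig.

C₀ per dose = Dose / Vd = 830 / 8.67 = 95.73 mg/L
k = ln2 / t½ = 0.693147 / 5.50 = 0.1260 h⁻¹
Fraction remaining after one interval: r = e^(−kτ) = e^(−0.1260 × 7.73) = 0.3776
Before dose 6, 5 doses have been given (aged 1τ, 2τ, 3τ, 4τ, 5τ).
C_trough = C₀ × (r + r² + … + r^5) = C₀ × r(1−r^5)/(1−r)
        = 95.73 × 0.3776 × (1 − 0.007676) / (1 − 0.3776) = 57.63 mg/L

58 mg/L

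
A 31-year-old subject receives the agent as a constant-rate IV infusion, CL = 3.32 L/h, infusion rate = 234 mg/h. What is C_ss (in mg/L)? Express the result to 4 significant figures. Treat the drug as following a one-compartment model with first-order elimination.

At steady state Css = R₀ / CL = 234 / 3.320 = 70.48 mg/L

70.48 mg/L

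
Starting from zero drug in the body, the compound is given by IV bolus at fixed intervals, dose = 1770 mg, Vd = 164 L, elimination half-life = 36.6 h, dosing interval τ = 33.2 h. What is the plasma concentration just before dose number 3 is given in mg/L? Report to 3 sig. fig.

8.82 mg/L

C₀ per dose = Dose / Vd = 1770 / 164 = 10.79 mg/L
k = ln2 / t½ = 0.693147 / 36.6 = 0.01894 h⁻¹
Fraction remaining after one interval: r = e^(−kτ) = e^(−0.01894 × 33.2) = 0.5332
Before dose 3, 2 doses have been given (aged 1τ, 2τ).
C_trough = C₀ × (r + r²) = 10.79 × (0.5332 + 0.2843) = 8.821 mg/L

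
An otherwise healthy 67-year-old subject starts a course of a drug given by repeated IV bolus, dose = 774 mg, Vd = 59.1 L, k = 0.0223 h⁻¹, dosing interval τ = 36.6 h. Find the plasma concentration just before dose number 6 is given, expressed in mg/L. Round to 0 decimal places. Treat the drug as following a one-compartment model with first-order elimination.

10 mg/L

C₀ per dose = Dose / Vd = 774 / 59.1 = 13.10 mg/L
Fraction remaining after one interval: r = e^(−kτ) = e^(−0.02230 × 36.6) = 0.4421
Before dose 6, 5 doses have been given (aged 1τ, 2τ, 3τ, 4τ, 5τ).
C_trough = C₀ × (r + r² + … + r^5) = C₀ × r(1−r^5)/(1−r)
        = 13.10 × 0.4421 × (1 − 0.01689) / (1 − 0.4421) = 10.21 mg/L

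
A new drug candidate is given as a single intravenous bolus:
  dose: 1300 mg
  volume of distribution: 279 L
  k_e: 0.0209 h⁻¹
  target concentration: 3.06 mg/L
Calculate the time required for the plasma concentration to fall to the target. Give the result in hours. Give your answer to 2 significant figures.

20 h

C₀ = Dose / Vd = 1300 / 279 = 4.659 mg/L
t = ln(C₀ / C) / k = ln(4.659 / 3.06) / 0.02090
  = ln(1.523) / 0.02090 = 0.4207 / 0.02090 = 20.13 h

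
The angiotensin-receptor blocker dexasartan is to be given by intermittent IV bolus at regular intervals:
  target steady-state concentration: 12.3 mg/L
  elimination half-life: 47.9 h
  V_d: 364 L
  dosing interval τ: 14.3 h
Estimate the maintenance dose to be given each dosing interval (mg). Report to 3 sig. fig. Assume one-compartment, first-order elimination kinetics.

926 mg

k = ln2 / t½ = 0.693147 / 47.9 = 0.01447 h⁻¹
CL = k × Vd = 0.01447 × 364 = 5.267 L/h
At steady state, Dose/τ = Css × CL.
Dose = Css × CL × τ = 12.3 × 5.267 × 14.3 = 926.4 mg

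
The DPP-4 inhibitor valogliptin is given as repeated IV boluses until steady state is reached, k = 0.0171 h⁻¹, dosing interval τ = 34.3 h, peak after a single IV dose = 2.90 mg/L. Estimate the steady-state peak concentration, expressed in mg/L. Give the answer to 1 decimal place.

6.5 mg/L

e^(−kτ) = e^(−0.01710 × 34.3) = 0.5563
Accumulation ratio R = 1 / (1 − e^(−kτ)) = 1 / (1 − 0.5563) = 2.254
Steady-state peak = C₀ × R = 2.90 × 2.254 = 6.537 mg/L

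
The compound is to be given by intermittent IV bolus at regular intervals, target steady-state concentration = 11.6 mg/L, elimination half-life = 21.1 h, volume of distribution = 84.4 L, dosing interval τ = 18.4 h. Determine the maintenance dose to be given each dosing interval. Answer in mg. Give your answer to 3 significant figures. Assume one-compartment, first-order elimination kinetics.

592 mg

k = ln2 / t½ = 0.693147 / 21.1 = 0.03285 h⁻¹
CL = k × Vd = 0.03285 × 84.4 = 2.773 L/h
At steady state, Dose/τ = Css × CL.
Dose = Css × CL × τ = 11.6 × 2.773 × 18.4 = 591.9 mg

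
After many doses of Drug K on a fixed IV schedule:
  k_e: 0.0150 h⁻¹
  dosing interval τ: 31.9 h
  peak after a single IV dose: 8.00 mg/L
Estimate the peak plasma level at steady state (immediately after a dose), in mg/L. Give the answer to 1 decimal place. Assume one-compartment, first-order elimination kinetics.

e^(−kτ) = e^(−0.01500 × 31.9) = 0.6197
Accumulation ratio R = 1 / (1 − e^(−kτ)) = 1 / (1 − 0.6197) = 2.630
Steady-state peak = C₀ × R = 8.00 × 2.630 = 21.04 mg/L

21.0 mg/L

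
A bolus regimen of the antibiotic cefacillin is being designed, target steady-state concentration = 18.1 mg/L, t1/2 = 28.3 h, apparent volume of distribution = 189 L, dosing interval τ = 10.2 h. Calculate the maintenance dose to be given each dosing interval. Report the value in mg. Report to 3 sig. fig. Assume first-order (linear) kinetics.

855 mg

k = ln2 / t½ = 0.693147 / 28.3 = 0.02449 h⁻¹
CL = k × Vd = 0.02449 × 189 = 4.629 L/h
At steady state, Dose/τ = Css × CL.
Dose = Css × CL × τ = 18.1 × 4.629 × 10.2 = 854.6 mg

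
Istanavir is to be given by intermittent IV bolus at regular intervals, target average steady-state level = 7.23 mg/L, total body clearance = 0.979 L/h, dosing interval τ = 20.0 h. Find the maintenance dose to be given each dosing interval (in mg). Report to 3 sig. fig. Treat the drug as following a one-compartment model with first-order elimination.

142 mg

At steady state, Dose/τ = Css × CL.
Dose = Css × CL × τ = 7.23 × 0.9790 × 20.0 = 141.6 mg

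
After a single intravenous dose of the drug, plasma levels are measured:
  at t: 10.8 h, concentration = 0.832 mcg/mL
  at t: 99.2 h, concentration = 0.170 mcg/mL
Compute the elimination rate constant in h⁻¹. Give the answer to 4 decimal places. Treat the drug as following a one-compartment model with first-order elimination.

k = ln(C₁/C₂) / (t₂ − t₁) = ln(0.832/0.170) / (99.2 − 10.8)
  = 1.588 / 88.40 = 0.01796 h⁻¹

0.0180 h⁻¹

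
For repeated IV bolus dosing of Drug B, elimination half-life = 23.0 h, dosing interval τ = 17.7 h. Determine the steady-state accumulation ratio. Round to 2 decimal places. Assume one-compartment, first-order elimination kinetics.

2.42

k = ln2 / t½ = 0.693147 / 23.0 = 0.03014 h⁻¹
e^(−kτ) = e^(−0.03014 × 17.7) = 0.5866
Accumulation ratio R = 1 / (1 − e^(−kτ)) = 1 / (1 − 0.5866) = 2.419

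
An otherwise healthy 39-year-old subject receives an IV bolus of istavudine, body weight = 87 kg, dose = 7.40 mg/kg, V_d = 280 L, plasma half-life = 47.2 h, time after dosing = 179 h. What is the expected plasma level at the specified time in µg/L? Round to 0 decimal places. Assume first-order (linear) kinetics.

166 µg/L

Total dose = 7.40 × 87 = 643.8 mg
C₀ = Dose / Vd = 643.8 / 280 = 2.299 mg/L
k = ln2 / t½ = 0.693147 / 47.2 = 0.01469 h⁻¹
C = C₀ · e^(−k·t) = 2.299 × e^(−0.01469 × 179)
  = 2.299 × 0.07211 = 0.1658 mg/L
Convert: 0.1658 mg/L × 1000 = 165.8 µg/L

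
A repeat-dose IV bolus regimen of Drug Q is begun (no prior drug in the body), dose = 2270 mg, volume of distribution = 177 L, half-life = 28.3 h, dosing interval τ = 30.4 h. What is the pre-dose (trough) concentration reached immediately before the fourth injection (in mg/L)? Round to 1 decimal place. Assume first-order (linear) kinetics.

10.4 mg/L

C₀ per dose = Dose / Vd = 2270 / 177 = 12.82 mg/L
k = ln2 / t½ = 0.693147 / 28.3 = 0.02449 h⁻¹
Fraction remaining after one interval: r = e^(−kτ) = e^(−0.02449 × 30.4) = 0.4750
Before dose 4, 3 doses have been given (aged 1τ, 2τ, 3τ).
C_trough = C₀ × (r + r² + … + r^3) = C₀ × r(1−r^3)/(1−r)
        = 12.82 × 0.4750 × (1 − 0.1072) / (1 − 0.4750) = 10.36 mg/L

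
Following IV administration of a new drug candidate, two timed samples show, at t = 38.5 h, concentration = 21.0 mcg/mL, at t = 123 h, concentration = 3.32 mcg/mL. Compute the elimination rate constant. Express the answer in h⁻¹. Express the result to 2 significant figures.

k = ln(C₁/C₂) / (t₂ − t₁) = ln(21.0/3.32) / (123 − 38.5)
  = 1.845 / 84.50 = 0.02183 h⁻¹

0.022 h⁻¹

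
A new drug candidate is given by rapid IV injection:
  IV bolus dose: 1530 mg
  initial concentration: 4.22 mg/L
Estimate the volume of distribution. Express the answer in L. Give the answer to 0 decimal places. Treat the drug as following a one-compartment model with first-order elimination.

363 L

Vd = Dose / C₀ = 1530 / 4.22 = 362.6 L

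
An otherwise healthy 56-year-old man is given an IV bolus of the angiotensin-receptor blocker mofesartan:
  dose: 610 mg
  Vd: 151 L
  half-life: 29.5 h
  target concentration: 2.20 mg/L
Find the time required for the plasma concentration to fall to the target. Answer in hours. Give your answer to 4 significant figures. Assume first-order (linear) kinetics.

25.86 h

C₀ = Dose / Vd = 610.0 / 151 = 4.040 mg/L
k = ln2 / t½ = 0.693147 / 29.5 = 0.02350 h⁻¹
t = ln(C₀ / C) / k = ln(4.040 / 2.20) / 0.02350
  = ln(1.836) / 0.02350 = 0.6076 / 0.02350 = 25.86 h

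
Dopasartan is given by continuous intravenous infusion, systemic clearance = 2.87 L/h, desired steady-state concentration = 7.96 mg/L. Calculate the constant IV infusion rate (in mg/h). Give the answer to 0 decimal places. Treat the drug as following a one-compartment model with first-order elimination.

At steady state, infusion rate R₀ = Css × CL = 7.96 × 2.870 = 22.85 mg/h

23 mg/h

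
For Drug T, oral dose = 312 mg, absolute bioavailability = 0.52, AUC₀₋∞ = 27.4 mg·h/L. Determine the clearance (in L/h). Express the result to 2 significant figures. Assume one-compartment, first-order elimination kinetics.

5.9 L/h

CL = F·Dose / AUC = 0.52 × 312 / 27.4 = 5.921 L/h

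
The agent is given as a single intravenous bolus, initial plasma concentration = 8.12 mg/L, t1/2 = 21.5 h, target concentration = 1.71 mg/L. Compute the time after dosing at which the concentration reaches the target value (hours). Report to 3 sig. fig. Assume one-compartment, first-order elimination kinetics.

48.3 h

k = ln2 / t½ = 0.693147 / 21.5 = 0.03224 h⁻¹
t = ln(C₀ / C) / k = ln(8.120 / 1.71) / 0.03224
  = ln(4.749) / 0.03224 = 1.558 / 0.03224 = 48.33 h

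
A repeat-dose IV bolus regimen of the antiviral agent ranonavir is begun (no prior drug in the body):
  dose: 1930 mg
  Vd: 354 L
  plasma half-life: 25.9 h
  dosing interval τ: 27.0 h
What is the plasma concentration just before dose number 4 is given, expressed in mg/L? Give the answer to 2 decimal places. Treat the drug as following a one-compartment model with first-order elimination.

4.56 mg/L

C₀ per dose = Dose / Vd = 1930 / 354 = 5.452 mg/L
k = ln2 / t½ = 0.693147 / 25.9 = 0.02676 h⁻¹
Fraction remaining after one interval: r = e^(−kτ) = e^(−0.02676 × 27.0) = 0.4855
Before dose 4, 3 doses have been given (aged 1τ, 2τ, 3τ).
C_trough = C₀ × (r + r² + … + r^3) = C₀ × r(1−r^3)/(1−r)
        = 5.452 × 0.4855 × (1 − 0.1144) / (1 − 0.4855) = 4.556 mg/L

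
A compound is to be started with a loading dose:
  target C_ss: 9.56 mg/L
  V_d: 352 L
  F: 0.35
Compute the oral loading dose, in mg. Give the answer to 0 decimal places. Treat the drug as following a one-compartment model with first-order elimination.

9615 mg

LD = Css × Vd / F = 9.56 × 352 / 0.35 = 9615 mg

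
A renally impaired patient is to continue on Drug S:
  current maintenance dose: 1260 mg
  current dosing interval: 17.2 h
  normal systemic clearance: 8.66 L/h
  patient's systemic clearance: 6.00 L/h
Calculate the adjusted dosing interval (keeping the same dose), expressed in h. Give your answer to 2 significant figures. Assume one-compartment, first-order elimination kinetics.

25 h

To keep the same average steady-state level, dosing rate must scale with clearance.
CL ratio = 6.00 / 8.66 = 0.6928
New interval (same dose) = 17.2 / 0.6928 = 24.83 h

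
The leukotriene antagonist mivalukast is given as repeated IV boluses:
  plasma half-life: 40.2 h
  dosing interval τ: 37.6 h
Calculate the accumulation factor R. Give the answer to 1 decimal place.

k = ln2 / t½ = 0.693147 / 40.2 = 0.01724 h⁻¹
e^(−kτ) = e^(−0.01724 × 37.6) = 0.5230
Accumulation ratio R = 1 / (1 − e^(−kτ)) = 1 / (1 − 0.5230) = 2.096

2.1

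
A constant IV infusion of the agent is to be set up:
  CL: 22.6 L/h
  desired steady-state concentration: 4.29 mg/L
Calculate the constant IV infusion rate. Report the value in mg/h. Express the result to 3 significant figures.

At steady state, infusion rate R₀ = Css × CL = 4.29 × 22.60 = 96.95 mg/h

97.0 mg/h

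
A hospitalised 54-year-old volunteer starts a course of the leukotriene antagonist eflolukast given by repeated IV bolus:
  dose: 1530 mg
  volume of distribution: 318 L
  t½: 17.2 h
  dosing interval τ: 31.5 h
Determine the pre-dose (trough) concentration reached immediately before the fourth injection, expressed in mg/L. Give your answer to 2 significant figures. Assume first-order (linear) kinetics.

C₀ per dose = Dose / Vd = 1530 / 318 = 4.811 mg/L
k = ln2 / t½ = 0.693147 / 17.2 = 0.04030 h⁻¹
Fraction remaining after one interval: r = e^(−kτ) = e^(−0.04030 × 31.5) = 0.2810
Before dose 4, 3 doses have been given (aged 1τ, 2τ, 3τ).
C_trough = C₀ × (r + r² + … + r^3) = C₀ × r(1−r^3)/(1−r)
        = 4.811 × 0.2810 × (1 − 0.02219) / (1 − 0.2810) = 1.839 mg/L

1.8 mg/L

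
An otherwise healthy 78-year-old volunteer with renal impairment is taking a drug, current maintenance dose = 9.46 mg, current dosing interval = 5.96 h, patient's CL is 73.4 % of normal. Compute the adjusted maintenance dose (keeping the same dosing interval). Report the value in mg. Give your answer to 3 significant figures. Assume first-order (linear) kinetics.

6.94 mg

To keep the same average steady-state level, dosing rate must scale with clearance.
CL ratio = 73.4 / 100 = 0.7340
New dose (same interval) = 9.46 × 0.7340 = 6.944 mg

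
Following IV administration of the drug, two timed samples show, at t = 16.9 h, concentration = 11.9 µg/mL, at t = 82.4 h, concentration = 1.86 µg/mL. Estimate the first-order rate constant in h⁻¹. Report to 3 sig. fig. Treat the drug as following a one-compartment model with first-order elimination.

0.0283 h⁻¹

k = ln(C₁/C₂) / (t₂ − t₁) = ln(11.9/1.86) / (82.4 − 16.9)
  = 1.856 / 65.50 = 0.02834 h⁻¹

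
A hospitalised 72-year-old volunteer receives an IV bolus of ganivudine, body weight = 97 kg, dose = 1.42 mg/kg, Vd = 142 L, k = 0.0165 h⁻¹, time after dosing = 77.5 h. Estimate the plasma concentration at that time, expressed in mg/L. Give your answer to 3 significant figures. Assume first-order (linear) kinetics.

Total dose = 1.42 × 97 = 137.7 mg
C₀ = Dose / Vd = 137.7 / 142 = 0.9697 mg/L
C = C₀ · e^(−k·t) = 0.9697 × e^(−0.01650 × 77.5)
  = 0.9697 × 0.2784 = 0.2700 mg/L

0.270 mg/L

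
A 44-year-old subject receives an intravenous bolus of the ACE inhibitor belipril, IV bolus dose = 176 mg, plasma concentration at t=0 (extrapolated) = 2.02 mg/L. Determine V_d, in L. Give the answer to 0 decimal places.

Vd = Dose / C₀ = 176.0 / 2.02 = 87.13 L

87 L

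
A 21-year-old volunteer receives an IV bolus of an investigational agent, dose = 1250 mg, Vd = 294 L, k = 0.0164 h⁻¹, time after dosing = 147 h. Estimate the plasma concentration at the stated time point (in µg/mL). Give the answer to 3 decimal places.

C₀ = Dose / Vd = 1250 / 294 = 4.252 mg/L
C = C₀ · e^(−k·t) = 4.252 × e^(−0.01640 × 147)
  = 4.252 × 0.08974 = 0.3816 mg/L
(0.3816 mg/L = 0.3816 µg/mL)

0.382 µg/mL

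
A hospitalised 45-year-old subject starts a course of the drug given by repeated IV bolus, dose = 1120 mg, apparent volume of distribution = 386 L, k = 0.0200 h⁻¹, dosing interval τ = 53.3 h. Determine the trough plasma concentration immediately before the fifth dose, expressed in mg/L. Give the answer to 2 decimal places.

C₀ per dose = Dose / Vd = 1120 / 386 = 2.902 mg/L
Fraction remaining after one interval: r = e^(−kτ) = e^(−0.02000 × 53.3) = 0.3444
Before dose 5, 4 doses have been given (aged 1τ, 2τ, 3τ, 4τ).
C_trough = C₀ × (r + r² + … + r^4) = C₀ × r(1−r^4)/(1−r)
        = 2.902 × 0.3444 × (1 − 0.01407) / (1 − 0.3444) = 1.503 mg/L

1.50 mg/L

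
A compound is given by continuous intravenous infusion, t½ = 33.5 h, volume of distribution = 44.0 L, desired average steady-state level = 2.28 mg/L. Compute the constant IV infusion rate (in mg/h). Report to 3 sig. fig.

k = ln2 / t½ = 0.693147 / 33.5 = 0.02069 h⁻¹
CL = k × Vd = 0.02069 × 44.0 = 0.9104 L/h
At steady state, infusion rate R₀ = Css × CL = 2.28 × 0.9104 = 2.076 mg/h

2.08 mg/h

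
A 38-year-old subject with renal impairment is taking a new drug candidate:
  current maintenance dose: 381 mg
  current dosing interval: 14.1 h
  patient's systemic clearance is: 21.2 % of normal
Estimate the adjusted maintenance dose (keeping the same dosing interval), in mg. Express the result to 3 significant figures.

To keep the same average steady-state level, dosing rate must scale with clearance.
CL ratio = 21.2 / 100 = 0.2120
New dose (same interval) = 381 × 0.2120 = 80.77 mg

80.8 mg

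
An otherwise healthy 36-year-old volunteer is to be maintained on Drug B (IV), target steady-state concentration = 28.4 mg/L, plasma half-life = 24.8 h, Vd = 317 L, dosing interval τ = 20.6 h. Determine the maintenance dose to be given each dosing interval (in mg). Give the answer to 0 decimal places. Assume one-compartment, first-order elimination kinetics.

k = ln2 / t½ = 0.693147 / 24.8 = 0.02795 h⁻¹
CL = k × Vd = 0.02795 × 317 = 8.860 L/h
At steady state, Dose/τ = Css × CL.
Dose = Css × CL × τ = 28.4 × 8.860 × 20.6 = 5183 mg

5183 mg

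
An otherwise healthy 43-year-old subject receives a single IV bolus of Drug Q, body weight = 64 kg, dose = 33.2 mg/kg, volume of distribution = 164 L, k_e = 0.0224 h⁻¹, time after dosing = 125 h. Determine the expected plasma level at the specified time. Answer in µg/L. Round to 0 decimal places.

Total dose = 33.2 × 64 = 2125 mg
C₀ = Dose / Vd = 2125 / 164 = 12.96 mg/L
C = C₀ · e^(−k·t) = 12.96 × e^(−0.02240 × 125)
  = 12.96 × 0.06081 = 0.7881 mg/L
Convert: 0.7881 mg/L × 1000 = 788.1 µg/L

788 µg/L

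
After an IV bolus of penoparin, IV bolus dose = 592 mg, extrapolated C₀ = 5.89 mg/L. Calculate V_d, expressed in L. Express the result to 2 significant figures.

Vd = Dose / C₀ = 592.0 / 5.89 = 100.5 L

100 L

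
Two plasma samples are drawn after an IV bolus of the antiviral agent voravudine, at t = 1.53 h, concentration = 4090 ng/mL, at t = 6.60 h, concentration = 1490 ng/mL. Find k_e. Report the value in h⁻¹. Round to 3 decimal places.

0.199 h⁻¹

k = ln(C₁/C₂) / (t₂ − t₁) = ln(4090/1490) / (6.60 − 1.53)
  = 1.010 / 5.070 = 0.1992 h⁻¹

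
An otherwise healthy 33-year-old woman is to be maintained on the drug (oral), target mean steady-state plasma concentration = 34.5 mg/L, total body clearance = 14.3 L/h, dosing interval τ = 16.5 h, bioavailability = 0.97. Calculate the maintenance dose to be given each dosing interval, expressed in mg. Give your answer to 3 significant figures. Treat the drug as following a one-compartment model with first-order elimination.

8390 mg

At steady state, F × (Dose/τ) = Css × CL.
Dose = Css × CL × τ / F = 34.5 × 14.30 × 16.5 / 0.97 = 8392 mg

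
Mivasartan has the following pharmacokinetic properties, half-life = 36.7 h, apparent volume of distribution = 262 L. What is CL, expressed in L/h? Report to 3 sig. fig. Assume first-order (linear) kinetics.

k = ln2 / t½ = 0.693147 / 36.7 = 0.01889 h⁻¹
CL = k × Vd = 0.01889 × 262 = 4.949 L/h

4.95 L/h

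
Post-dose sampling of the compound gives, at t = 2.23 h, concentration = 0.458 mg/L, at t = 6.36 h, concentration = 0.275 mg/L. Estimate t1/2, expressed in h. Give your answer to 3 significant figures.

5.61 h

k = ln(C₁/C₂) / (t₂ − t₁) = ln(0.458/0.275) / (6.36 − 2.23)
  = 0.5101 / 4.130 = 0.1235 h⁻¹
t½ = ln2 / k = 0.693147 / 0.1235 = 5.613 h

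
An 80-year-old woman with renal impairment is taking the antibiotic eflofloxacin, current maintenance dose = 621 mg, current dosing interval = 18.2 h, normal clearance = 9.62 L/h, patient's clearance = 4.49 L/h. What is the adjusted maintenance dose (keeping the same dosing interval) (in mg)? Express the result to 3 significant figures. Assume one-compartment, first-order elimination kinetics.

290 mg

To keep the same average steady-state level, dosing rate must scale with clearance.
CL ratio = 4.49 / 9.62 = 0.4667
New dose (same interval) = 621 × 0.4667 = 289.8 mg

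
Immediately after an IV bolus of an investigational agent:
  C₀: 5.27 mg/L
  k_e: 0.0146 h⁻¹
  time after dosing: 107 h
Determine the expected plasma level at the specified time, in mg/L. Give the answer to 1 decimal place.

1.1 mg/L

C = C₀ · e^(−k·t) = 5.270 × e^(−0.01460 × 107)
  = 5.270 × 0.2097 = 1.105 mg/L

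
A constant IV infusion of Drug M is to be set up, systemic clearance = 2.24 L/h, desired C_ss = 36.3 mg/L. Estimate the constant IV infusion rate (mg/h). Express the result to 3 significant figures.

81.3 mg/h

At steady state, infusion rate R₀ = Css × CL = 36.3 × 2.240 = 81.31 mg/h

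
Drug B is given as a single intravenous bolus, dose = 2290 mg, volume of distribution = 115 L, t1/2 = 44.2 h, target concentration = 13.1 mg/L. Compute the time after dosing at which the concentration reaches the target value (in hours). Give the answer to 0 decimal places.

27 h

C₀ = Dose / Vd = 2290 / 115 = 19.91 mg/L
k = ln2 / t½ = 0.693147 / 44.2 = 0.01568 h⁻¹
t = ln(C₀ / C) / k = ln(19.91 / 13.1) / 0.01568
  = ln(1.520) / 0.01568 = 0.4187 / 0.01568 = 26.70 h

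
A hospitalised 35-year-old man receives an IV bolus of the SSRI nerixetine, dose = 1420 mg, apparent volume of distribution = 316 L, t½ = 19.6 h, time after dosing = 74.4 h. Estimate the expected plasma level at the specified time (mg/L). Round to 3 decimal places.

0.324 mg/L

C₀ = Dose / Vd = 1420 / 316 = 4.494 mg/L
k = ln2 / t½ = 0.693147 / 19.6 = 0.03536 h⁻¹
C = C₀ · e^(−k·t) = 4.494 × e^(−0.03536 × 74.4)
  = 4.494 × 0.07202 = 0.3237 mg/L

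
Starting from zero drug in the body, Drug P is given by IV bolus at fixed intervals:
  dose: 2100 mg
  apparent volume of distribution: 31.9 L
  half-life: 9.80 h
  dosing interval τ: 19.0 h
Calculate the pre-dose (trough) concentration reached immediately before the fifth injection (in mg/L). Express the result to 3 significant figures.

23.1 mg/L

C₀ per dose = Dose / Vd = 2100 / 31.9 = 65.83 mg/L
k = ln2 / t½ = 0.693147 / 9.80 = 0.07073 h⁻¹
Fraction remaining after one interval: r = e^(−kτ) = e^(−0.07073 × 19.0) = 0.2608
Before dose 5, 4 doses have been given (aged 1τ, 2τ, 3τ, 4τ).
C_trough = C₀ × (r + r² + … + r^4) = C₀ × r(1−r^4)/(1−r)
        = 65.83 × 0.2608 × (1 − 0.004626) / (1 − 0.2608) = 23.12 mg/L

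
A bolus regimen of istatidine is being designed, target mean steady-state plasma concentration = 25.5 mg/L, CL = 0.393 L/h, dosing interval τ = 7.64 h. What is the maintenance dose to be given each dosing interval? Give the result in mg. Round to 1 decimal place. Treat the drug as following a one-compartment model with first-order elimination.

76.6 mg

At steady state, Dose/τ = Css × CL.
Dose = Css × CL × τ = 25.5 × 0.3930 × 7.64 = 76.56 mg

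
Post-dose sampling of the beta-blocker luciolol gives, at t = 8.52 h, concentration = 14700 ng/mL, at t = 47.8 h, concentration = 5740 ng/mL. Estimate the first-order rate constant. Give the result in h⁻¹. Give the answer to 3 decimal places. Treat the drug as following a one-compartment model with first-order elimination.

k = ln(C₁/C₂) / (t₂ − t₁) = ln(14700/5740) / (47.8 − 8.52)
  = 0.9404 / 39.28 = 0.02394 h⁻¹

0.024 h⁻¹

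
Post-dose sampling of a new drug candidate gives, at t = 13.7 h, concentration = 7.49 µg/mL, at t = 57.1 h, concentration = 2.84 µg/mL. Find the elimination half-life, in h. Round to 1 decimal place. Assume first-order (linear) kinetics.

k = ln(C₁/C₂) / (t₂ − t₁) = ln(7.49/2.84) / (57.1 − 13.7)
  = 0.9698 / 43.40 = 0.02235 h⁻¹
t½ = ln2 / k = 0.693147 / 0.02235 = 31.01 h

31.0 h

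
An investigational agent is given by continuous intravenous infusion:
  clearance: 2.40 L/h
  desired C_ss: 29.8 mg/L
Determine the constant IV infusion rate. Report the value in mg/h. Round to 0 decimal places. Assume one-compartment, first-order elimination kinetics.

72 mg/h

At steady state, infusion rate R₀ = Css × CL = 29.8 × 2.400 = 71.52 mg/h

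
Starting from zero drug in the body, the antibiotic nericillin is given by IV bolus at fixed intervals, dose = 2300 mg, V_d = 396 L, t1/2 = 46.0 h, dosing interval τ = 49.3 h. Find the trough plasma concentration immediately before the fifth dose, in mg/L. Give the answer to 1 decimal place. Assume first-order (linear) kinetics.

C₀ per dose = Dose / Vd = 2300 / 396 = 5.808 mg/L
k = ln2 / t½ = 0.693147 / 46.0 = 0.01507 h⁻¹
Fraction remaining after one interval: r = e^(−kτ) = e^(−0.01507 × 49.3) = 0.4757
Before dose 5, 4 doses have been given (aged 1τ, 2τ, 3τ, 4τ).
C_trough = C₀ × (r + r² + … + r^4) = C₀ × r(1−r^4)/(1−r)
        = 5.808 × 0.4757 × (1 − 0.05121) / (1 − 0.4757) = 5.000 mg/L

5.0 mg/L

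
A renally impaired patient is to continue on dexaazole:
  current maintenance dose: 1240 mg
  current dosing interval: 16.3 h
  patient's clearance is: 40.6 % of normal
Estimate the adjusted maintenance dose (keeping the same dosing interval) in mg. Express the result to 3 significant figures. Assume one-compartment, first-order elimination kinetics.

503 mg

To keep the same average steady-state level, dosing rate must scale with clearance.
CL ratio = 40.6 / 100 = 0.4060
New dose (same interval) = 1240 × 0.4060 = 503.4 mg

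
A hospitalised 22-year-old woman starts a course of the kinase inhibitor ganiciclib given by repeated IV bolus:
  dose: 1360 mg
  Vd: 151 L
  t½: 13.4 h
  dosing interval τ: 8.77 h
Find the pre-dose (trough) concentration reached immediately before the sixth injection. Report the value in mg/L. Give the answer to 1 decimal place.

C₀ per dose = Dose / Vd = 1360 / 151 = 9.007 mg/L
k = ln2 / t½ = 0.693147 / 13.4 = 0.05173 h⁻¹
Fraction remaining after one interval: r = e^(−kτ) = e^(−0.05173 × 8.77) = 0.6353
Before dose 6, 5 doses have been given (aged 1τ, 2τ, 3τ, 4τ, 5τ).
C_trough = C₀ × (r + r² + … + r^5) = C₀ × r(1−r^5)/(1−r)
        = 9.007 × 0.6353 × (1 − 0.1035) / (1 − 0.6353) = 14.07 mg/L

14.1 mg/L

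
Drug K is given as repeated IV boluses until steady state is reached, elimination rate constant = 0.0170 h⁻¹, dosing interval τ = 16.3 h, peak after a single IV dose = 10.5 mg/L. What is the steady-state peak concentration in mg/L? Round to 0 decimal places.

e^(−kτ) = e^(−0.01700 × 16.3) = 0.7580
Accumulation ratio R = 1 / (1 − e^(−kτ)) = 1 / (1 − 0.7580) = 4.132
Steady-state peak = C₀ × R = 10.5 × 4.132 = 43.39 mg/L

43 mg/L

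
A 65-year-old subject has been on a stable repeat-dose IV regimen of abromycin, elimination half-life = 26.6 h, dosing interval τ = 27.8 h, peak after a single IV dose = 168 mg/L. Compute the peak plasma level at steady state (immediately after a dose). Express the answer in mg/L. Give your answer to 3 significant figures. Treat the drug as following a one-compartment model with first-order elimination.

k = ln2 / t½ = 0.693147 / 26.6 = 0.02606 h⁻¹
e^(−kτ) = e^(−0.02606 × 27.8) = 0.4846
Accumulation ratio R = 1 / (1 − e^(−kτ)) = 1 / (1 − 0.4846) = 1.940
Steady-state peak = C₀ × R = 168 × 1.940 = 325.9 mg/L

326 mg/L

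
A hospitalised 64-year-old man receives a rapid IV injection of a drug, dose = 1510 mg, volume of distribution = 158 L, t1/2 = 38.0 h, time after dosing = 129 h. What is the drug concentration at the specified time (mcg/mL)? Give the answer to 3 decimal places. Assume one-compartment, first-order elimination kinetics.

0.909 mcg/mL

C₀ = Dose / Vd = 1510 / 158 = 9.557 mg/L
k = ln2 / t½ = 0.693147 / 38.0 = 0.01824 h⁻¹
C = C₀ · e^(−k·t) = 9.557 × e^(−0.01824 × 129)
  = 9.557 × 0.09509 = 0.9088 mg/L
(0.9088 mg/L = 0.9088 mcg/mL)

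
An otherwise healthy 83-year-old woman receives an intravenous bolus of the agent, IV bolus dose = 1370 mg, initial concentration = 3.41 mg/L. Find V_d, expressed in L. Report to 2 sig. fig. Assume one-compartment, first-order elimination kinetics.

Vd = Dose / C₀ = 1370 / 3.41 = 401.8 L

400 L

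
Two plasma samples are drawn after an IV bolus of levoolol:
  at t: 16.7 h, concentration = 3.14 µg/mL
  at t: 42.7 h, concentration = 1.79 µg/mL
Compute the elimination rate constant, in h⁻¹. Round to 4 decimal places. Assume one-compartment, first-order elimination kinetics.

0.0216 h⁻¹

k = ln(C₁/C₂) / (t₂ − t₁) = ln(3.14/1.79) / (42.7 − 16.7)
  = 0.5620 / 26.00 = 0.02162 h⁻¹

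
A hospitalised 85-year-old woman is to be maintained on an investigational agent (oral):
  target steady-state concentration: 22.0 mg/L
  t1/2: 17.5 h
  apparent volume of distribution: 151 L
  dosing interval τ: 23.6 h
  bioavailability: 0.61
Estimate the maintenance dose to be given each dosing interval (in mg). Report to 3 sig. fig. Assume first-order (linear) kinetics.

k = ln2 / t½ = 0.693147 / 17.5 = 0.03961 h⁻¹
CL = k × Vd = 0.03961 × 151 = 5.981 L/h
At steady state, F × (Dose/τ) = Css × CL.
Dose = Css × CL × τ / F = 22.0 × 5.981 × 23.6 / 0.61 = 5091 mg

5090 mg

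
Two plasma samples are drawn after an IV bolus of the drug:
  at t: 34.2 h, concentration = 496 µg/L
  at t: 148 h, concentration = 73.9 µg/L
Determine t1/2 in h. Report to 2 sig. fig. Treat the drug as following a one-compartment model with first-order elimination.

41 h

k = ln(C₁/C₂) / (t₂ − t₁) = ln(496/73.9) / (148 − 34.2)
  = 1.904 / 113.8 = 0.01673 h⁻¹
t½ = ln2 / k = 0.693147 / 0.01673 = 41.43 h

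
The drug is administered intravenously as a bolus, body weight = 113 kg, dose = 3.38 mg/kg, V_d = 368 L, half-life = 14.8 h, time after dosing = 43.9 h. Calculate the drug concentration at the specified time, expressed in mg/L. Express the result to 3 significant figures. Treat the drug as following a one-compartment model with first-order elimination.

0.133 mg/L

Total dose = 3.38 × 113 = 381.9 mg
C₀ = Dose / Vd = 381.9 / 368 = 1.038 mg/L
k = ln2 / t½ = 0.693147 / 14.8 = 0.04683 h⁻¹
C = C₀ · e^(−k·t) = 1.038 × e^(−0.04683 × 43.9)
  = 1.038 × 0.1280 = 0.1329 mg/L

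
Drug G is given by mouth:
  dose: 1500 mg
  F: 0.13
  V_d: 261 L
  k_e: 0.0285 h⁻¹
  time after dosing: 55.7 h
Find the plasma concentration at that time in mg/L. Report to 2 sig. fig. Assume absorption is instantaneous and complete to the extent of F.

0.15 mg/L

Amount reaching circulation = F × Dose = 0.13 × 1500 = 195.0 mg
C₀ = F·Dose / Vd = 195.0 / 261 = 0.7471 mg/L
C = C₀ · e^(−k·t) = 0.7471 × e^(−0.02850 × 55.7)
  = 0.7471 × 0.2044 = 0.1527 mg/L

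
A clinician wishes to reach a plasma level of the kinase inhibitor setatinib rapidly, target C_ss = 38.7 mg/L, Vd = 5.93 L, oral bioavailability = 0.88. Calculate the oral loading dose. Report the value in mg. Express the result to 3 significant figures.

261 mg

LD = Css × Vd / F = 38.7 × 5.93 / 0.88 = 260.8 mg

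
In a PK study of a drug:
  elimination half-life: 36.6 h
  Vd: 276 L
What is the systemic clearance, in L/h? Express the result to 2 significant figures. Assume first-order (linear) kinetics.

5.2 L/h

k = ln2 / t½ = 0.693147 / 36.6 = 0.01894 h⁻¹
CL = k × Vd = 0.01894 × 276 = 5.227 L/h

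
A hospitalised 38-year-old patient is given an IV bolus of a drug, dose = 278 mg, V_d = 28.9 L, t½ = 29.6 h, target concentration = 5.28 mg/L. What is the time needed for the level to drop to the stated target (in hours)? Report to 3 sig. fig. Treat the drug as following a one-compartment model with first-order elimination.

25.6 h

C₀ = Dose / Vd = 278.0 / 28.9 = 9.619 mg/L
k = ln2 / t½ = 0.693147 / 29.6 = 0.02342 h⁻¹
t = ln(C₀ / C) / k = ln(9.619 / 5.28) / 0.02342
  = ln(1.822) / 0.02342 = 0.5999 / 0.02342 = 25.61 h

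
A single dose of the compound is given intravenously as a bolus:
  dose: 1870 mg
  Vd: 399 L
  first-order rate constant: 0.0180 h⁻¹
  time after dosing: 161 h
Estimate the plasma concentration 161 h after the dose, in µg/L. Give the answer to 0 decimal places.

C₀ = Dose / Vd = 1870 / 399 = 4.687 mg/L
C = C₀ · e^(−k·t) = 4.687 × e^(−0.01800 × 161)
  = 4.687 × 0.05513 = 0.2584 mg/L
Convert: 0.2584 mg/L × 1000 = 258.4 µg/L

258 µg/L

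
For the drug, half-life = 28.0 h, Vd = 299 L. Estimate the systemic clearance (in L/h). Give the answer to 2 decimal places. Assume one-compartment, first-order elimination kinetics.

k = ln2 / t½ = 0.693147 / 28.0 = 0.02476 h⁻¹
CL = k × Vd = 0.02476 × 299 = 7.403 L/h

7.40 L/h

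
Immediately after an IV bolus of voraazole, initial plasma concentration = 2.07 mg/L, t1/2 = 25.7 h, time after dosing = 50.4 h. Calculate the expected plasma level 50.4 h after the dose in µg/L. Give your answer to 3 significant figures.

k = ln2 / t½ = 0.693147 / 25.7 = 0.02697 h⁻¹
C = C₀ · e^(−k·t) = 2.070 × e^(−0.02697 × 50.4)
  = 2.070 × 0.2568 = 0.5316 mg/L
Convert: 0.5316 mg/L × 1000 = 531.6 µg/L

532 µg/L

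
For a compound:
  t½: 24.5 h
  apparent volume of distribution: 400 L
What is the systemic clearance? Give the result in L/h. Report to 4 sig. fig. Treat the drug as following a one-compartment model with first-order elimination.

k = ln2 / t½ = 0.693147 / 24.5 = 0.02829 h⁻¹
CL = k × Vd = 0.02829 × 400 = 11.32 L/h

11.32 L/h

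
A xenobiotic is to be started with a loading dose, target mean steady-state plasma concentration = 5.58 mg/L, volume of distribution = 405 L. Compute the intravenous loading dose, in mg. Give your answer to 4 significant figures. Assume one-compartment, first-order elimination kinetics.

2260 mg

LD = Css × Vd = 5.58 × 405 = 2260 mg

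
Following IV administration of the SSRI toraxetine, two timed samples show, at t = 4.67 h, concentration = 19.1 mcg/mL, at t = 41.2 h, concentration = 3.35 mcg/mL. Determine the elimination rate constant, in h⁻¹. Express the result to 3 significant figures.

k = ln(C₁/C₂) / (t₂ − t₁) = ln(19.1/3.35) / (41.2 − 4.67)
  = 1.741 / 36.53 = 0.04766 h⁻¹

0.0477 h⁻¹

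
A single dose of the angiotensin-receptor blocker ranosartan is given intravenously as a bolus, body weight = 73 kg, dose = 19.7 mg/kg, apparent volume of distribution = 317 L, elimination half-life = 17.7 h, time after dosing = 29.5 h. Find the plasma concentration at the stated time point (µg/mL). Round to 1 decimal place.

1.4 µg/mL

Total dose = 19.7 × 73 = 1438 mg
C₀ = Dose / Vd = 1438 / 317 = 4.536 mg/L
k = ln2 / t½ = 0.693147 / 17.7 = 0.03916 h⁻¹
C = C₀ · e^(−k·t) = 4.536 × e^(−0.03916 × 29.5)
  = 4.536 × 0.3150 = 1.429 mg/L
(1.429 mg/L = 1.429 µg/mL)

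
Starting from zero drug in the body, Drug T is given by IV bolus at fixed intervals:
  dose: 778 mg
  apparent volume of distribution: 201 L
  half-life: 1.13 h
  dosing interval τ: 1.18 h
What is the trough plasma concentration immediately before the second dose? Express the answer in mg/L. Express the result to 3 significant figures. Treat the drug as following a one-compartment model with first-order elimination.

C₀ per dose = Dose / Vd = 778 / 201 = 3.871 mg/L
k = ln2 / t½ = 0.693147 / 1.13 = 0.6134 h⁻¹
Fraction remaining after one interval: r = e^(−kτ) = e^(−0.6134 × 1.18) = 0.4849
Before dose 2, 1 dose has been given (aged 1τ).
C_trough = C₀ × r = 3.871 × 0.4849 = 1.877 mg/L

1.88 mg/L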